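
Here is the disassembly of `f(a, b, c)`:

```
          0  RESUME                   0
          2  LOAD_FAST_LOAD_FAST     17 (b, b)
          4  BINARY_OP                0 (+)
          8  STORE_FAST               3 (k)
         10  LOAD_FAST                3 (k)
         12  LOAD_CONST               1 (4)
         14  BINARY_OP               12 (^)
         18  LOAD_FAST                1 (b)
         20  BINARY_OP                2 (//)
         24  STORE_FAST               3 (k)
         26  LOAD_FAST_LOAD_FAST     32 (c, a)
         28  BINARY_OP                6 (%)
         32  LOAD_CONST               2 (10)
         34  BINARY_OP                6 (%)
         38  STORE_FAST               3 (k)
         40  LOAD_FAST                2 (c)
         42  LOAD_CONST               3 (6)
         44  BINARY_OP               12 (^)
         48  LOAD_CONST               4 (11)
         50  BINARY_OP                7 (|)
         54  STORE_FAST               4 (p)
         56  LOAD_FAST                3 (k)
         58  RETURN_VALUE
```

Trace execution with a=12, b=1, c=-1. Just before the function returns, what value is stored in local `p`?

-5

LOAD_FAST_LOAD_FAST b,b → push 1,1. Stack: [1, 1]
BINARY_OP + → 1 + 1 = 2. Stack: [2]
STORE_FAST k → k=2. Stack: []
LOAD_FAST k → push 2. Stack: [2]
LOAD_CONST → push 4. Stack: [2, 4]
BINARY_OP ^ → 2 ^ 4 = 6. Stack: [6]
LOAD_FAST b → push 1. Stack: [6, 1]
BINARY_OP // → 6 // 1 = 6. Stack: [6]
STORE_FAST k → k=6. Stack: []
LOAD_FAST_LOAD_FAST c,a → push -1,12. Stack: [-1, 12]
BINARY_OP % → -1 % 12 = 11. Stack: [11]
LOAD_CONST → push 10. Stack: [11, 10]
BINARY_OP % → 11 % 10 = 1. Stack: [1]
STORE_FAST k → k=1. Stack: []
LOAD_FAST c → push -1. Stack: [-1]
LOAD_CONST → push 6. Stack: [-1, 6]
BINARY_OP ^ → -1 ^ 6 = -7. Stack: [-7]
LOAD_CONST → push 11. Stack: [-7, 11]
BINARY_OP | → -7 | 11 = -5. Stack: [-5]
STORE_FAST p → p=-5. Stack: []
LOAD_FAST k → push 1. Stack: [1]
RETURN_VALUE → return 1.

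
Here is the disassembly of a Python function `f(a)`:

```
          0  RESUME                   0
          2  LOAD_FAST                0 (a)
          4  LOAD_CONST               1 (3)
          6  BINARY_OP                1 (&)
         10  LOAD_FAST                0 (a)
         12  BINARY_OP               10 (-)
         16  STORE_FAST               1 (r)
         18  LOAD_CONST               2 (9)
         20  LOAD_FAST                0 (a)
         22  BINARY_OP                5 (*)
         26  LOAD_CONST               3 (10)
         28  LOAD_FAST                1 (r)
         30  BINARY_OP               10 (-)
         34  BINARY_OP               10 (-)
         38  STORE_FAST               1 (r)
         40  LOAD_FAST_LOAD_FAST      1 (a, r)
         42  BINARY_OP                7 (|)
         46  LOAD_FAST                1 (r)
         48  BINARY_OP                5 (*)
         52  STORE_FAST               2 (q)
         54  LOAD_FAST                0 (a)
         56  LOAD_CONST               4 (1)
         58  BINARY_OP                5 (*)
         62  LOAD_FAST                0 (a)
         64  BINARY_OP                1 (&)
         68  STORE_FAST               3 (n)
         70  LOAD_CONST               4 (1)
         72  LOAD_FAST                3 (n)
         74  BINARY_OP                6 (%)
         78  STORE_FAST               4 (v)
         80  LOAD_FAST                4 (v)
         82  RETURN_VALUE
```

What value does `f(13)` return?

LOAD_FAST a → push 13. Stack: [13]
LOAD_CONST → push 3. Stack: [13, 3]
BINARY_OP & → 13 & 3 = 1. Stack: [1]
LOAD_FAST a → push 13. Stack: [1, 13]
BINARY_OP - → 1 - 13 = -12. Stack: [-12]
STORE_FAST r → r=-12. Stack: []
LOAD_CONST → push 9. Stack: [9]
LOAD_FAST a → push 13. Stack: [9, 13]
BINARY_OP * → 9 * 13 = 117. Stack: [117]
LOAD_CONST → push 10. Stack: [117, 10]
LOAD_FAST r → push -12. Stack: [117, 10, -12]
BINARY_OP - → 10 - -12 = 22. Stack: [117, 22]
BINARY_OP - → 117 - 22 = 95. Stack: [95]
STORE_FAST r → r=95. Stack: []
LOAD_FAST_LOAD_FAST a,r → push 13,95. Stack: [13, 95]
BINARY_OP | → 13 | 95 = 95. Stack: [95]
LOAD_FAST r → push 95. Stack: [95, 95]
BINARY_OP * → 95 * 95 = 9025. Stack: [9025]
STORE_FAST q → q=9025. Stack: []
LOAD_FAST a → push 13. Stack: [13]
LOAD_CONST → push 1. Stack: [13, 1]
BINARY_OP * → 13 * 1 = 13. Stack: [13]
LOAD_FAST a → push 13. Stack: [13, 13]
BINARY_OP & → 13 & 13 = 13. Stack: [13]
STORE_FAST n → n=13. Stack: []
LOAD_CONST → push 1. Stack: [1]
LOAD_FAST n → push 13. Stack: [1, 13]
BINARY_OP % → 1 % 13 = 1. Stack: [1]
STORE_FAST v → v=1. Stack: []
LOAD_FAST v → push 1. Stack: [1]
RETURN_VALUE → return 1.

1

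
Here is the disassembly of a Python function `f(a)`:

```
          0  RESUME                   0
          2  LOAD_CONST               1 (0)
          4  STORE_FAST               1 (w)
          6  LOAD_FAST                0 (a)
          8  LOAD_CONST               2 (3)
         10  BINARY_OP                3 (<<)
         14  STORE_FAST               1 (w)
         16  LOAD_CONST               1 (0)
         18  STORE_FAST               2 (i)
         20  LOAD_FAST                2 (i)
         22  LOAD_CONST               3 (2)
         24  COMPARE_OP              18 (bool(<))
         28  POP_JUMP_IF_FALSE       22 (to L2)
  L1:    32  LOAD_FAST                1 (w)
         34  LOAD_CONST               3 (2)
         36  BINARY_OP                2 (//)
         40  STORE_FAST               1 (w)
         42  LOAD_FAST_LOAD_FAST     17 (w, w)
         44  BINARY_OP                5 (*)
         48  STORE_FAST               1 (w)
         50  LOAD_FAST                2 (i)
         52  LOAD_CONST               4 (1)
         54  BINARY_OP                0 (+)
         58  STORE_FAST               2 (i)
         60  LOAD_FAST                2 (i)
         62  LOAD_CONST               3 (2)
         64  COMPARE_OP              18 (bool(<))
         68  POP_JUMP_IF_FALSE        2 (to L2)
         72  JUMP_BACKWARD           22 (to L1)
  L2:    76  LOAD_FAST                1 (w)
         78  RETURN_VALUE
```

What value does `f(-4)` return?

LOAD_CONST → push 0. Stack: [0]
STORE_FAST w → w=0. Stack: []
LOAD_FAST a → push -4. Stack: [-4]
LOAD_CONST → push 3. Stack: [-4, 3]
BINARY_OP << → -4 << 3 = -32. Stack: [-32]
STORE_FAST w → w=-32. Stack: []
LOAD_CONST → push 0. Stack: [0]
STORE_FAST i → i=0. Stack: []
LOAD_FAST i → push 0. Stack: [0]
LOAD_CONST → push 2. Stack: [0, 2]
COMPARE_OP bool(<) → 0 vs 2 = True. Stack: [True]
POP_JUMP_IF_FALSE → pop True; no jump. Stack: []
LOAD_FAST w → push -32. Stack: [-32]
LOAD_CONST → push 2. Stack: [-32, 2]
BINARY_OP // → -32 // 2 = -16. Stack: [-16]
STORE_FAST w → w=-16. Stack: []
LOAD_FAST_LOAD_FAST w,w → push -16,-16. Stack: [-16, -16]
BINARY_OP * → -16 * -16 = 256. Stack: [256]
STORE_FAST w → w=256. Stack: []
LOAD_FAST i → push 0. Stack: [0]
LOAD_CONST → push 1. Stack: [0, 1]
BINARY_OP + → 0 + 1 = 1. Stack: [1]
STORE_FAST i → i=1. Stack: []
LOAD_FAST i → push 1. Stack: [1]
LOAD_CONST → push 2. Stack: [1, 2]
COMPARE_OP bool(<) → 1 vs 2 = True. Stack: [True]
POP_JUMP_IF_FALSE → pop True; no jump. Stack: []
LOAD_FAST w → push 256. Stack: [256]
LOAD_CONST → push 2. Stack: [256, 2]
BINARY_OP // → 256 // 2 = 128. Stack: [128]
STORE_FAST w → w=128. Stack: []
LOAD_FAST_LOAD_FAST w,w → push 128,128. Stack: [128, 128]
BINARY_OP * → 128 * 128 = 16384. Stack: [16384]
STORE_FAST w → w=16384. Stack: []
LOAD_FAST i → push 1. Stack: [1]
LOAD_CONST → push 1. Stack: [1, 1]
BINARY_OP + → 1 + 1 = 2. Stack: [2]
STORE_FAST i → i=2. Stack: []
LOAD_FAST i → push 2. Stack: [2]
LOAD_CONST → push 2. Stack: [2, 2]
COMPARE_OP bool(<) → 2 vs 2 = False. Stack: [False]
POP_JUMP_IF_FALSE → pop False; jump. Stack: []
LOAD_FAST w → push 16384. Stack: [16384]
RETURN_VALUE → return 16384.

16384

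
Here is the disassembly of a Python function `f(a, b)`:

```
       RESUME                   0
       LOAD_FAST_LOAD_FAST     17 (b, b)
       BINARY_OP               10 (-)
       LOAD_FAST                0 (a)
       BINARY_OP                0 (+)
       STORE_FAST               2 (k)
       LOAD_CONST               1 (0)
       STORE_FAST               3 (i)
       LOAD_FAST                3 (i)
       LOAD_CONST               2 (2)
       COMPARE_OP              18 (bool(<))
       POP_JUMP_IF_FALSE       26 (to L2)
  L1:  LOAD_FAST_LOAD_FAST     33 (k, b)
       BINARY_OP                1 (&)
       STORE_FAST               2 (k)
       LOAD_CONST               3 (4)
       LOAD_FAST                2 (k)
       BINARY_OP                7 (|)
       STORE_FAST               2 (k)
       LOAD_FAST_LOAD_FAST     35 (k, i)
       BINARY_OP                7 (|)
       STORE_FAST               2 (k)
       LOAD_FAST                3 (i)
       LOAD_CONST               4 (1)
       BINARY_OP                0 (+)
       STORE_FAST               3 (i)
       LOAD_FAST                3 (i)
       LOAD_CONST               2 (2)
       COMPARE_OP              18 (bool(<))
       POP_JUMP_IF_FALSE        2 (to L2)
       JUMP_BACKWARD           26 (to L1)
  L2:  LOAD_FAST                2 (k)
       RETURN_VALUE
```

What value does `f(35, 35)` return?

LOAD_FAST_LOAD_FAST b,b → push 35,35. Stack: [35, 35]
BINARY_OP - → 35 - 35 = 0. Stack: [0]
LOAD_FAST a → push 35. Stack: [0, 35]
BINARY_OP + → 0 + 35 = 35. Stack: [35]
STORE_FAST k → k=35. Stack: []
LOAD_CONST → push 0. Stack: [0]
STORE_FAST i → i=0. Stack: []
LOAD_FAST i → push 0. Stack: [0]
LOAD_CONST → push 2. Stack: [0, 2]
COMPARE_OP bool(<) → 0 vs 2 = True. Stack: [True]
POP_JUMP_IF_FALSE → pop True; no jump. Stack: []
LOAD_FAST_LOAD_FAST k,b → push 35,35. Stack: [35, 35]
BINARY_OP & → 35 & 35 = 35. Stack: [35]
STORE_FAST k → k=35. Stack: []
LOAD_CONST → push 4. Stack: [4]
LOAD_FAST k → push 35. Stack: [4, 35]
BINARY_OP | → 4 | 35 = 39. Stack: [39]
STORE_FAST k → k=39. Stack: []
LOAD_FAST_LOAD_FAST k,i → push 39,0. Stack: [39, 0]
BINARY_OP | → 39 | 0 = 39. Stack: [39]
STORE_FAST k → k=39. Stack: []
LOAD_FAST i → push 0. Stack: [0]
LOAD_CONST → push 1. Stack: [0, 1]
BINARY_OP + → 0 + 1 = 1. Stack: [1]
STORE_FAST i → i=1. Stack: []
LOAD_FAST i → push 1. Stack: [1]
LOAD_CONST → push 2. Stack: [1, 2]
COMPARE_OP bool(<) → 1 vs 2 = True. Stack: [True]
POP_JUMP_IF_FALSE → pop True; no jump. Stack: []
LOAD_FAST_LOAD_FAST k,b → push 39,35. Stack: [39, 35]
BINARY_OP & → 39 & 35 = 35. Stack: [35]
STORE_FAST k → k=35. Stack: []
LOAD_CONST → push 4. Stack: [4]
LOAD_FAST k → push 35. Stack: [4, 35]
BINARY_OP | → 4 | 35 = 39. Stack: [39]
STORE_FAST k → k=39. Stack: []
LOAD_FAST_LOAD_FAST k,i → push 39,1. Stack: [39, 1]
BINARY_OP | → 39 | 1 = 39. Stack: [39]
STORE_FAST k → k=39. Stack: []
LOAD_FAST i → push 1. Stack: [1]
LOAD_CONST → push 1. Stack: [1, 1]
BINARY_OP + → 1 + 1 = 2. Stack: [2]
STORE_FAST i → i=2. Stack: []
LOAD_FAST i → push 2. Stack: [2]
LOAD_CONST → push 2. Stack: [2, 2]
COMPARE_OP bool(<) → 2 vs 2 = False. Stack: [False]
POP_JUMP_IF_FALSE → pop False; jump. Stack: []
LOAD_FAST k → push 39. Stack: [39]
RETURN_VALUE → return 39.

39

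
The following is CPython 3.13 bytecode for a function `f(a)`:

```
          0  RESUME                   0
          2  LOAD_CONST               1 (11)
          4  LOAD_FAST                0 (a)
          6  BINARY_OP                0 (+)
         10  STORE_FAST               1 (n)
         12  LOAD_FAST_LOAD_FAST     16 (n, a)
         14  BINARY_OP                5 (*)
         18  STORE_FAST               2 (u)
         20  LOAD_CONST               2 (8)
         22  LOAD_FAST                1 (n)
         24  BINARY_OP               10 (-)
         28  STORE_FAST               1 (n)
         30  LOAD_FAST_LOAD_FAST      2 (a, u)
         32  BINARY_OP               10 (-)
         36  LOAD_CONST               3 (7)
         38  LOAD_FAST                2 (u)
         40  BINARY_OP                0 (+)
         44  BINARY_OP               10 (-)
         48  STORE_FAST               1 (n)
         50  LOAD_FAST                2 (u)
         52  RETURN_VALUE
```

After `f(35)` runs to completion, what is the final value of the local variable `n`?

-3192

LOAD_CONST → push 11. Stack: [11]
LOAD_FAST a → push 35. Stack: [11, 35]
BINARY_OP + → 11 + 35 = 46. Stack: [46]
STORE_FAST n → n=46. Stack: []
LOAD_FAST_LOAD_FAST n,a → push 46,35. Stack: [46, 35]
BINARY_OP * → 46 * 35 = 1610. Stack: [1610]
STORE_FAST u → u=1610. Stack: []
LOAD_CONST → push 8. Stack: [8]
LOAD_FAST n → push 46. Stack: [8, 46]
BINARY_OP - → 8 - 46 = -38. Stack: [-38]
STORE_FAST n → n=-38. Stack: []
LOAD_FAST_LOAD_FAST a,u → push 35,1610. Stack: [35, 1610]
BINARY_OP - → 35 - 1610 = -1575. Stack: [-1575]
LOAD_CONST → push 7. Stack: [-1575, 7]
LOAD_FAST u → push 1610. Stack: [-1575, 7, 1610]
BINARY_OP + → 7 + 1610 = 1617. Stack: [-1575, 1617]
BINARY_OP - → -1575 - 1617 = -3192. Stack: [-3192]
STORE_FAST n → n=-3192. Stack: []
LOAD_FAST u → push 1610. Stack: [1610]
RETURN_VALUE → return 1610.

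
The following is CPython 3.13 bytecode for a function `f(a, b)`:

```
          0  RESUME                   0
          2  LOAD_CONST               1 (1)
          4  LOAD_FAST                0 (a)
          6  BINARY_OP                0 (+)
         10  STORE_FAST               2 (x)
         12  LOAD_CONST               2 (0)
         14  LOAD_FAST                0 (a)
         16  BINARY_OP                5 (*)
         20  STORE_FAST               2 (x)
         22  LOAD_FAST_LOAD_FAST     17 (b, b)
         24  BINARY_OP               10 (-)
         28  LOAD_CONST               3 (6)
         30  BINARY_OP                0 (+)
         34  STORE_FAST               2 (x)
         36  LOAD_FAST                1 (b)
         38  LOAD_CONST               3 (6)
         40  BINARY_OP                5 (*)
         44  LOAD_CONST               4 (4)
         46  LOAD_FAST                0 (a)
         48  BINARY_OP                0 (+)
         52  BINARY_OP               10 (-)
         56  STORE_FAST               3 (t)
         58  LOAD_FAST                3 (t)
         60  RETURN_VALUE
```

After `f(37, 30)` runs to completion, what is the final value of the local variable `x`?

LOAD_CONST → push 1. Stack: [1]
LOAD_FAST a → push 37. Stack: [1, 37]
BINARY_OP + → 1 + 37 = 38. Stack: [38]
STORE_FAST x → x=38. Stack: []
LOAD_CONST → push 0. Stack: [0]
LOAD_FAST a → push 37. Stack: [0, 37]
BINARY_OP * → 0 * 37 = 0. Stack: [0]
STORE_FAST x → x=0. Stack: []
LOAD_FAST_LOAD_FAST b,b → push 30,30. Stack: [30, 30]
BINARY_OP - → 30 - 30 = 0. Stack: [0]
LOAD_CONST → push 6. Stack: [0, 6]
BINARY_OP + → 0 + 6 = 6. Stack: [6]
STORE_FAST x → x=6. Stack: []
LOAD_FAST b → push 30. Stack: [30]
LOAD_CONST → push 6. Stack: [30, 6]
BINARY_OP * → 30 * 6 = 180. Stack: [180]
LOAD_CONST → push 4. Stack: [180, 4]
LOAD_FAST a → push 37. Stack: [180, 4, 37]
BINARY_OP + → 4 + 37 = 41. Stack: [180, 41]
BINARY_OP - → 180 - 41 = 139. Stack: [139]
STORE_FAST t → t=139. Stack: []
LOAD_FAST t → push 139. Stack: [139]
RETURN_VALUE → return 139.

6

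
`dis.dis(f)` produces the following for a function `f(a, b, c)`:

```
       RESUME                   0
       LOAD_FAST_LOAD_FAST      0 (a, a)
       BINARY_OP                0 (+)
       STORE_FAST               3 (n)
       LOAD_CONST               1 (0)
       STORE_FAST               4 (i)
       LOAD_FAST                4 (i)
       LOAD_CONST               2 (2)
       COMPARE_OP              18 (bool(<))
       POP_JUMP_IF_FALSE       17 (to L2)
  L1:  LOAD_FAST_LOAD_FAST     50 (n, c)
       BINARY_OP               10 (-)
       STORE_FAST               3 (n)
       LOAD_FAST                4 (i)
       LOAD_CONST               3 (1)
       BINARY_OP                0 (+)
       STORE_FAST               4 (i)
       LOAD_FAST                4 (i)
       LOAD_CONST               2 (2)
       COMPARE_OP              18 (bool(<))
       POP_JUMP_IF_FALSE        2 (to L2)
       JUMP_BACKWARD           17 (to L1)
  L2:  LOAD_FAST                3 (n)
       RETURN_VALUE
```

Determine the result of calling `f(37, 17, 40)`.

LOAD_FAST_LOAD_FAST a,a → push 37,37. Stack: [37, 37]
BINARY_OP + → 37 + 37 = 74. Stack: [74]
STORE_FAST n → n=74. Stack: []
LOAD_CONST → push 0. Stack: [0]
STORE_FAST i → i=0. Stack: []
LOAD_FAST i → push 0. Stack: [0]
LOAD_CONST → push 2. Stack: [0, 2]
COMPARE_OP bool(<) → 0 vs 2 = True. Stack: [True]
POP_JUMP_IF_FALSE → pop True; no jump. Stack: []
LOAD_FAST_LOAD_FAST n,c → push 74,40. Stack: [74, 40]
BINARY_OP - → 74 - 40 = 34. Stack: [34]
STORE_FAST n → n=34. Stack: []
LOAD_FAST i → push 0. Stack: [0]
LOAD_CONST → push 1. Stack: [0, 1]
BINARY_OP + → 0 + 1 = 1. Stack: [1]
STORE_FAST i → i=1. Stack: []
LOAD_FAST i → push 1. Stack: [1]
LOAD_CONST → push 2. Stack: [1, 2]
COMPARE_OP bool(<) → 1 vs 2 = True. Stack: [True]
POP_JUMP_IF_FALSE → pop True; no jump. Stack: []
LOAD_FAST_LOAD_FAST n,c → push 34,40. Stack: [34, 40]
BINARY_OP - → 34 - 40 = -6. Stack: [-6]
STORE_FAST n → n=-6. Stack: []
LOAD_FAST i → push 1. Stack: [1]
LOAD_CONST → push 1. Stack: [1, 1]
BINARY_OP + → 1 + 1 = 2. Stack: [2]
STORE_FAST i → i=2. Stack: []
LOAD_FAST i → push 2. Stack: [2]
LOAD_CONST → push 2. Stack: [2, 2]
COMPARE_OP bool(<) → 2 vs 2 = False. Stack: [False]
POP_JUMP_IF_FALSE → pop False; jump. Stack: []
LOAD_FAST n → push -6. Stack: [-6]
RETURN_VALUE → return -6.

-6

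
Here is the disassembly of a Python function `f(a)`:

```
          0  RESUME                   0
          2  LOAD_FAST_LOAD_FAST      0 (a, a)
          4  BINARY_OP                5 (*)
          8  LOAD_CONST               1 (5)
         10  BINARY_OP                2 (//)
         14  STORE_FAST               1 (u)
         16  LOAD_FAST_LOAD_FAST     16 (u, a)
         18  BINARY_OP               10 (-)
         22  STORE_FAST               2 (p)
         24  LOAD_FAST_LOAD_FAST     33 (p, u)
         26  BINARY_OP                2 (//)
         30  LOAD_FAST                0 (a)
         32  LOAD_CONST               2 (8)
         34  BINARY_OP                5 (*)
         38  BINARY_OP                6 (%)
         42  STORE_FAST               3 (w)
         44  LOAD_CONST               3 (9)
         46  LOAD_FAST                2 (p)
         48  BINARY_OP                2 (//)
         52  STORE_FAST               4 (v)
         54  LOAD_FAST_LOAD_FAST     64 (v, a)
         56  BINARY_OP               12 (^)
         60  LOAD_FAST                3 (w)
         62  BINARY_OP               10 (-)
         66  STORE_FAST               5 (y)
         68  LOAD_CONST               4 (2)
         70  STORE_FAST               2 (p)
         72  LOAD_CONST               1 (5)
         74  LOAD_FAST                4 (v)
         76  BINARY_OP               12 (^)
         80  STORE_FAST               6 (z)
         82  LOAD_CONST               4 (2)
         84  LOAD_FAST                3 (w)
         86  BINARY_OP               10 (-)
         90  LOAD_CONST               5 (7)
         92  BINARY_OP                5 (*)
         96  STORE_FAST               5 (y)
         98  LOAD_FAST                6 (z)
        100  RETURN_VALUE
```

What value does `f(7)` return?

LOAD_FAST_LOAD_FAST a,a → push 7,7. Stack: [7, 7]
BINARY_OP * → 7 * 7 = 49. Stack: [49]
LOAD_CONST → push 5. Stack: [49, 5]
BINARY_OP // → 49 // 5 = 9. Stack: [9]
STORE_FAST u → u=9. Stack: []
LOAD_FAST_LOAD_FAST u,a → push 9,7. Stack: [9, 7]
BINARY_OP - → 9 - 7 = 2. Stack: [2]
STORE_FAST p → p=2. Stack: []
LOAD_FAST_LOAD_FAST p,u → push 2,9. Stack: [2, 9]
BINARY_OP // → 2 // 9 = 0. Stack: [0]
LOAD_FAST a → push 7. Stack: [0, 7]
LOAD_CONST → push 8. Stack: [0, 7, 8]
BINARY_OP * → 7 * 8 = 56. Stack: [0, 56]
BINARY_OP % → 0 % 56 = 0. Stack: [0]
STORE_FAST w → w=0. Stack: []
LOAD_CONST → push 9. Stack: [9]
LOAD_FAST p → push 2. Stack: [9, 2]
BINARY_OP // → 9 // 2 = 4. Stack: [4]
STORE_FAST v → v=4. Stack: []
LOAD_FAST_LOAD_FAST v,a → push 4,7. Stack: [4, 7]
BINARY_OP ^ → 4 ^ 7 = 3. Stack: [3]
LOAD_FAST w → push 0. Stack: [3, 0]
BINARY_OP - → 3 - 0 = 3. Stack: [3]
STORE_FAST y → y=3. Stack: []
LOAD_CONST → push 2. Stack: [2]
STORE_FAST p → p=2. Stack: []
LOAD_CONST → push 5. Stack: [5]
LOAD_FAST v → push 4. Stack: [5, 4]
BINARY_OP ^ → 5 ^ 4 = 1. Stack: [1]
STORE_FAST z → z=1. Stack: []
LOAD_CONST → push 2. Stack: [2]
LOAD_FAST w → push 0. Stack: [2, 0]
BINARY_OP - → 2 - 0 = 2. Stack: [2]
LOAD_CONST → push 7. Stack: [2, 7]
BINARY_OP * → 2 * 7 = 14. Stack: [14]
STORE_FAST y → y=14. Stack: []
LOAD_FAST z → push 1. Stack: [1]
RETURN_VALUE → return 1.

1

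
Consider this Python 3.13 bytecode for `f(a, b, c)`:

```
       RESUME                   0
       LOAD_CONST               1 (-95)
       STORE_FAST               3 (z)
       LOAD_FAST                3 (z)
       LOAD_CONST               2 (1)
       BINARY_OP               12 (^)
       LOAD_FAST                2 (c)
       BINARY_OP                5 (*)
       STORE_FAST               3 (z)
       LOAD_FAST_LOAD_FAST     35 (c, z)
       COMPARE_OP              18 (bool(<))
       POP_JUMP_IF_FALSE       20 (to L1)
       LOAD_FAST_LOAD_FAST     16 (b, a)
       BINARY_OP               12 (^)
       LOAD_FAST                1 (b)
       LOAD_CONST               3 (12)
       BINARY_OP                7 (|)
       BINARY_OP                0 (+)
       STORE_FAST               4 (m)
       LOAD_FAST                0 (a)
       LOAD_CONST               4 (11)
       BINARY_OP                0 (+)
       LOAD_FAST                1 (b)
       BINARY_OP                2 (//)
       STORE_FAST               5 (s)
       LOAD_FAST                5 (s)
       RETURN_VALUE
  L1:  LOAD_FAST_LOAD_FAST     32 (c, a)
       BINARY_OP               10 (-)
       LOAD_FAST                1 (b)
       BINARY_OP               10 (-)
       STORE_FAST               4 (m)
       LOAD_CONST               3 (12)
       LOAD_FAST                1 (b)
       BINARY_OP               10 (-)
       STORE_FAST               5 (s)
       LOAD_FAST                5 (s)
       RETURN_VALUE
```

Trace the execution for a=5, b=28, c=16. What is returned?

-16

LOAD_CONST → push -95. Stack: [-95]
STORE_FAST z → z=-95. Stack: []
LOAD_FAST z → push -95. Stack: [-95]
LOAD_CONST → push 1. Stack: [-95, 1]
BINARY_OP ^ → -95 ^ 1 = -96. Stack: [-96]
LOAD_FAST c → push 16. Stack: [-96, 16]
BINARY_OP * → -96 * 16 = -1536. Stack: [-1536]
STORE_FAST z → z=-1536. Stack: []
LOAD_FAST_LOAD_FAST c,z → push 16,-1536. Stack: [16, -1536]
COMPARE_OP bool(<) → 16 vs -1536 = False. Stack: [False]
POP_JUMP_IF_FALSE → pop False; jump. Stack: []
LOAD_FAST_LOAD_FAST c,a → push 16,5. Stack: [16, 5]
BINARY_OP - → 16 - 5 = 11. Stack: [11]
LOAD_FAST b → push 28. Stack: [11, 28]
BINARY_OP - → 11 - 28 = -17. Stack: [-17]
STORE_FAST m → m=-17. Stack: []
LOAD_CONST → push 12. Stack: [12]
LOAD_FAST b → push 28. Stack: [12, 28]
BINARY_OP - → 12 - 28 = -16. Stack: [-16]
STORE_FAST s → s=-16. Stack: []
LOAD_FAST s → push -16. Stack: [-16]
RETURN_VALUE → return -16.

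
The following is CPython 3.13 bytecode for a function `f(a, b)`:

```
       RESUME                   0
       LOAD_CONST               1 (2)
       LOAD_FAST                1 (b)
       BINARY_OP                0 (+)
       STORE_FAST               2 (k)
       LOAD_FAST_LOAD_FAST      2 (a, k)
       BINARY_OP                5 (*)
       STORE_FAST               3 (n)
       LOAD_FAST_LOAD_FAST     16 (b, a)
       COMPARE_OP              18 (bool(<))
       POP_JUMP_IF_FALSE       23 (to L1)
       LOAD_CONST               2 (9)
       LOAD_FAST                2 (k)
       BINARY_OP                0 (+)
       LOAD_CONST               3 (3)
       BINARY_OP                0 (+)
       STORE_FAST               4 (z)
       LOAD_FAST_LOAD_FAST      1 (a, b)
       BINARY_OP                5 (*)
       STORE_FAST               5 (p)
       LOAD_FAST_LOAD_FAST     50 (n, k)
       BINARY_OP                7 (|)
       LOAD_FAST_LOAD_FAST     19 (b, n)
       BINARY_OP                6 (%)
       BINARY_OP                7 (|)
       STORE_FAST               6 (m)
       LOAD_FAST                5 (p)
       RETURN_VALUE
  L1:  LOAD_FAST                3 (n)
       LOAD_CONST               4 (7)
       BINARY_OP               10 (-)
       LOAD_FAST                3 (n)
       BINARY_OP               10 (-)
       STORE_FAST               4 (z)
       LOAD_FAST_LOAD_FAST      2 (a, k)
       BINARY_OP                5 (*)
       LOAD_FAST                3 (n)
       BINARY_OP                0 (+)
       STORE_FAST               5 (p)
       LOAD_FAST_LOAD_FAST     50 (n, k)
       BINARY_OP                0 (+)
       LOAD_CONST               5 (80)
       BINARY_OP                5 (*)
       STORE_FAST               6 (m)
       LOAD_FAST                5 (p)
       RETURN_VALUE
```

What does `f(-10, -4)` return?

40

LOAD_CONST → push 2. Stack: [2]
LOAD_FAST b → push -4. Stack: [2, -4]
BINARY_OP + → 2 + -4 = -2. Stack: [-2]
STORE_FAST k → k=-2. Stack: []
LOAD_FAST_LOAD_FAST a,k → push -10,-2. Stack: [-10, -2]
BINARY_OP * → -10 * -2 = 20. Stack: [20]
STORE_FAST n → n=20. Stack: []
LOAD_FAST_LOAD_FAST b,a → push -4,-10. Stack: [-4, -10]
COMPARE_OP bool(<) → -4 vs -10 = False. Stack: [False]
POP_JUMP_IF_FALSE → pop False; jump. Stack: []
LOAD_FAST n → push 20. Stack: [20]
LOAD_CONST → push 7. Stack: [20, 7]
BINARY_OP - → 20 - 7 = 13. Stack: [13]
LOAD_FAST n → push 20. Stack: [13, 20]
BINARY_OP - → 13 - 20 = -7. Stack: [-7]
STORE_FAST z → z=-7. Stack: []
LOAD_FAST_LOAD_FAST a,k → push -10,-2. Stack: [-10, -2]
BINARY_OP * → -10 * -2 = 20. Stack: [20]
LOAD_FAST n → push 20. Stack: [20, 20]
BINARY_OP + → 20 + 20 = 40. Stack: [40]
STORE_FAST p → p=40. Stack: []
LOAD_FAST_LOAD_FAST n,k → push 20,-2. Stack: [20, -2]
BINARY_OP + → 20 + -2 = 18. Stack: [18]
LOAD_CONST → push 80. Stack: [18, 80]
BINARY_OP * → 18 * 80 = 1440. Stack: [1440]
STORE_FAST m → m=1440. Stack: []
LOAD_FAST p → push 40. Stack: [40]
RETURN_VALUE → return 40.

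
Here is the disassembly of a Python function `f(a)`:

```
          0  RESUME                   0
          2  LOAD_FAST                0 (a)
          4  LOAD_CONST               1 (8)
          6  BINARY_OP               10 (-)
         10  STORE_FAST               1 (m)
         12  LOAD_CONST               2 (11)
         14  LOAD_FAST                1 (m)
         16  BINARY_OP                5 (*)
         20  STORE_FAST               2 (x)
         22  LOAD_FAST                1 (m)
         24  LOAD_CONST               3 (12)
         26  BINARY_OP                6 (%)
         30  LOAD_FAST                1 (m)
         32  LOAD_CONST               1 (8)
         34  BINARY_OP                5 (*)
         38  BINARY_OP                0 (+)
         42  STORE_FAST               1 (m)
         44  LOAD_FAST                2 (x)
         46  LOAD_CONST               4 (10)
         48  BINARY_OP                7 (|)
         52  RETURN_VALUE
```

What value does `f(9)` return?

LOAD_FAST a → push 9. Stack: [9]
LOAD_CONST → push 8. Stack: [9, 8]
BINARY_OP - → 9 - 8 = 1. Stack: [1]
STORE_FAST m → m=1. Stack: []
LOAD_CONST → push 11. Stack: [11]
LOAD_FAST m → push 1. Stack: [11, 1]
BINARY_OP * → 11 * 1 = 11. Stack: [11]
STORE_FAST x → x=11. Stack: []
LOAD_FAST m → push 1. Stack: [1]
LOAD_CONST → push 12. Stack: [1, 12]
BINARY_OP % → 1 % 12 = 1. Stack: [1]
LOAD_FAST m → push 1. Stack: [1, 1]
LOAD_CONST → push 8. Stack: [1, 1, 8]
BINARY_OP * → 1 * 8 = 8. Stack: [1, 8]
BINARY_OP + → 1 + 8 = 9. Stack: [9]
STORE_FAST m → m=9. Stack: []
LOAD_FAST x → push 11. Stack: [11]
LOAD_CONST → push 10. Stack: [11, 10]
BINARY_OP | → 11 | 10 = 11. Stack: [11]
RETURN_VALUE → return 11.

11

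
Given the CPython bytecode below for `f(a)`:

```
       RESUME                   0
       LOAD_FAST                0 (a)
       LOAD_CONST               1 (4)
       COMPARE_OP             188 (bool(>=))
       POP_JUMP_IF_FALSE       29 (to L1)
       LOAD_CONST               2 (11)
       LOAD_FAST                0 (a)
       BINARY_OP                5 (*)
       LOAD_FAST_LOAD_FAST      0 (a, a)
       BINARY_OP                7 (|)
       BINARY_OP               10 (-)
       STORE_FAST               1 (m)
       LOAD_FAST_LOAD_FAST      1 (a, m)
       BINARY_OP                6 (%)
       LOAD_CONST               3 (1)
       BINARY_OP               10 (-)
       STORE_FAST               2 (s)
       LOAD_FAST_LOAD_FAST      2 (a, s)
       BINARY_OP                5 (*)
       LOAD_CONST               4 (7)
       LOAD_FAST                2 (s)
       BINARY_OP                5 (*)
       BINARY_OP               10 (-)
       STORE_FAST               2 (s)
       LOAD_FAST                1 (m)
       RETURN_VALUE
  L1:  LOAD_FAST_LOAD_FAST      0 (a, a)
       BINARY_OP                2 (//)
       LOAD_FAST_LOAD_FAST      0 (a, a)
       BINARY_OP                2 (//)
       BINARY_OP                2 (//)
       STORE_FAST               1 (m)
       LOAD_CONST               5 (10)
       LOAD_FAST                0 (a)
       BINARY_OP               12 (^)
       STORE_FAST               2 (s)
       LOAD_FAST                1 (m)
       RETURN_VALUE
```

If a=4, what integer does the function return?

LOAD_FAST a → push 4. Stack: [4]
LOAD_CONST → push 4. Stack: [4, 4]
COMPARE_OP bool(>=) → 4 vs 4 = True. Stack: [True]
POP_JUMP_IF_FALSE → pop True; no jump. Stack: []
LOAD_CONST → push 11. Stack: [11]
LOAD_FAST a → push 4. Stack: [11, 4]
BINARY_OP * → 11 * 4 = 44. Stack: [44]
LOAD_FAST_LOAD_FAST a,a → push 4,4. Stack: [44, 4, 4]
BINARY_OP | → 4 | 4 = 4. Stack: [44, 4]
BINARY_OP - → 44 - 4 = 40. Stack: [40]
STORE_FAST m → m=40. Stack: []
LOAD_FAST_LOAD_FAST a,m → push 4,40. Stack: [4, 40]
BINARY_OP % → 4 % 40 = 4. Stack: [4]
LOAD_CONST → push 1. Stack: [4, 1]
BINARY_OP - → 4 - 1 = 3. Stack: [3]
STORE_FAST s → s=3. Stack: []
LOAD_FAST_LOAD_FAST a,s → push 4,3. Stack: [4, 3]
BINARY_OP * → 4 * 3 = 12. Stack: [12]
LOAD_CONST → push 7. Stack: [12, 7]
LOAD_FAST s → push 3. Stack: [12, 7, 3]
BINARY_OP * → 7 * 3 = 21. Stack: [12, 21]
BINARY_OP - → 12 - 21 = -9. Stack: [-9]
STORE_FAST s → s=-9. Stack: []
LOAD_FAST m → push 40. Stack: [40]
RETURN_VALUE → return 40.

40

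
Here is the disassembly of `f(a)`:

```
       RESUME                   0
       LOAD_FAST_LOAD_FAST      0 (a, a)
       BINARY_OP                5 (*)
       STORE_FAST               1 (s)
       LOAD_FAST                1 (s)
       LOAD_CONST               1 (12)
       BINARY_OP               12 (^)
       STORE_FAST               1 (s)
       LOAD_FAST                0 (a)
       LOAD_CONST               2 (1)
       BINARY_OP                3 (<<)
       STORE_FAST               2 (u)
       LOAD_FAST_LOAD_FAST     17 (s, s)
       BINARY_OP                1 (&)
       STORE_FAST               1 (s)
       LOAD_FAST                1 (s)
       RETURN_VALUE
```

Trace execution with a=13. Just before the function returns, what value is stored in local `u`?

26

LOAD_FAST_LOAD_FAST a,a → push 13,13. Stack: [13, 13]
BINARY_OP * → 13 * 13 = 169. Stack: [169]
STORE_FAST s → s=169. Stack: []
LOAD_FAST s → push 169. Stack: [169]
LOAD_CONST → push 12. Stack: [169, 12]
BINARY_OP ^ → 169 ^ 12 = 165. Stack: [165]
STORE_FAST s → s=165. Stack: []
LOAD_FAST a → push 13. Stack: [13]
LOAD_CONST → push 1. Stack: [13, 1]
BINARY_OP << → 13 << 1 = 26. Stack: [26]
STORE_FAST u → u=26. Stack: []
LOAD_FAST_LOAD_FAST s,s → push 165,165. Stack: [165, 165]
BINARY_OP & → 165 & 165 = 165. Stack: [165]
STORE_FAST s → s=165. Stack: []
LOAD_FAST s → push 165. Stack: [165]
RETURN_VALUE → return 165.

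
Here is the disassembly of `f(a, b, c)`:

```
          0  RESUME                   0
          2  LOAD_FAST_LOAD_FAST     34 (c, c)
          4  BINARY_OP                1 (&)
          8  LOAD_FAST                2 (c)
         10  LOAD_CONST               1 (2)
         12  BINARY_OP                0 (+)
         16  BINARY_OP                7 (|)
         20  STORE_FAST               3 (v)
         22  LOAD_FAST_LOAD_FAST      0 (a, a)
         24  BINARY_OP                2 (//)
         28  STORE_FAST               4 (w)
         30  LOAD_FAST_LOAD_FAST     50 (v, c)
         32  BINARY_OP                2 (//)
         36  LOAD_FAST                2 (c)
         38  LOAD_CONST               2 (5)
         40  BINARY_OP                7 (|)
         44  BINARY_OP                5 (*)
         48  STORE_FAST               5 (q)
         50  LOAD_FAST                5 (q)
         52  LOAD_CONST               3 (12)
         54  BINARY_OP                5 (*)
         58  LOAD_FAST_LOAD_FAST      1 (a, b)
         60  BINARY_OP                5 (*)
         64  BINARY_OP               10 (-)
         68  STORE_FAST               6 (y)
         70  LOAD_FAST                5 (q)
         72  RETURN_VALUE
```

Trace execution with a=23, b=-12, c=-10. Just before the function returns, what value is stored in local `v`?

LOAD_FAST_LOAD_FAST c,c → push -10,-10. Stack: [-10, -10]
BINARY_OP & → -10 & -10 = -10. Stack: [-10]
LOAD_FAST c → push -10. Stack: [-10, -10]
LOAD_CONST → push 2. Stack: [-10, -10, 2]
BINARY_OP + → -10 + 2 = -8. Stack: [-10, -8]
BINARY_OP | → -10 | -8 = -2. Stack: [-2]
STORE_FAST v → v=-2. Stack: []
LOAD_FAST_LOAD_FAST a,a → push 23,23. Stack: [23, 23]
BINARY_OP // → 23 // 23 = 1. Stack: [1]
STORE_FAST w → w=1. Stack: []
LOAD_FAST_LOAD_FAST v,c → push -2,-10. Stack: [-2, -10]
BINARY_OP // → -2 // -10 = 0. Stack: [0]
LOAD_FAST c → push -10. Stack: [0, -10]
LOAD_CONST → push 5. Stack: [0, -10, 5]
BINARY_OP | → -10 | 5 = -9. Stack: [0, -9]
BINARY_OP * → 0 * -9 = 0. Stack: [0]
STORE_FAST q → q=0. Stack: []
LOAD_FAST q → push 0. Stack: [0]
LOAD_CONST → push 12. Stack: [0, 12]
BINARY_OP * → 0 * 12 = 0. Stack: [0]
LOAD_FAST_LOAD_FAST a,b → push 23,-12. Stack: [0, 23, -12]
BINARY_OP * → 23 * -12 = -276. Stack: [0, -276]
BINARY_OP - → 0 - -276 = 276. Stack: [276]
STORE_FAST y → y=276. Stack: []
LOAD_FAST q → push 0. Stack: [0]
RETURN_VALUE → return 0.

-2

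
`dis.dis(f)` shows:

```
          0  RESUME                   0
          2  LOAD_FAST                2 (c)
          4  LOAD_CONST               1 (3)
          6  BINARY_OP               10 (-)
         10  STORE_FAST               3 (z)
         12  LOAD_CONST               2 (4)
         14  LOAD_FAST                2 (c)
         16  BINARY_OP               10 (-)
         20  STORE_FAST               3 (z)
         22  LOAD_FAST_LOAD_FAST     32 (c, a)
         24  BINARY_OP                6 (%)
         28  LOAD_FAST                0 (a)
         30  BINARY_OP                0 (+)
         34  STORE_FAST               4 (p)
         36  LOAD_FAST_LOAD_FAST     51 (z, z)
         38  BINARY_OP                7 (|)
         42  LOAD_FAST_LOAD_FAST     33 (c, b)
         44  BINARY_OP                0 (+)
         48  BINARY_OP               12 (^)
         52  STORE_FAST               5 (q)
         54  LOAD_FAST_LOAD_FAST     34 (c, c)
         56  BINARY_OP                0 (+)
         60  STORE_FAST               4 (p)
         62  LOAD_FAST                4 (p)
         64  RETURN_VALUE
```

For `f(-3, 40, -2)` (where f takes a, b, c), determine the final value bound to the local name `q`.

32

LOAD_FAST c → push -2. Stack: [-2]
LOAD_CONST → push 3. Stack: [-2, 3]
BINARY_OP - → -2 - 3 = -5. Stack: [-5]
STORE_FAST z → z=-5. Stack: []
LOAD_CONST → push 4. Stack: [4]
LOAD_FAST c → push -2. Stack: [4, -2]
BINARY_OP - → 4 - -2 = 6. Stack: [6]
STORE_FAST z → z=6. Stack: []
LOAD_FAST_LOAD_FAST c,a → push -2,-3. Stack: [-2, -3]
BINARY_OP % → -2 % -3 = -2. Stack: [-2]
LOAD_FAST a → push -3. Stack: [-2, -3]
BINARY_OP + → -2 + -3 = -5. Stack: [-5]
STORE_FAST p → p=-5. Stack: []
LOAD_FAST_LOAD_FAST z,z → push 6,6. Stack: [6, 6]
BINARY_OP | → 6 | 6 = 6. Stack: [6]
LOAD_FAST_LOAD_FAST c,b → push -2,40. Stack: [6, -2, 40]
BINARY_OP + → -2 + 40 = 38. Stack: [6, 38]
BINARY_OP ^ → 6 ^ 38 = 32. Stack: [32]
STORE_FAST q → q=32. Stack: []
LOAD_FAST_LOAD_FAST c,c → push -2,-2. Stack: [-2, -2]
BINARY_OP + → -2 + -2 = -4. Stack: [-4]
STORE_FAST p → p=-4. Stack: []
LOAD_FAST p → push -4. Stack: [-4]
RETURN_VALUE → return -4.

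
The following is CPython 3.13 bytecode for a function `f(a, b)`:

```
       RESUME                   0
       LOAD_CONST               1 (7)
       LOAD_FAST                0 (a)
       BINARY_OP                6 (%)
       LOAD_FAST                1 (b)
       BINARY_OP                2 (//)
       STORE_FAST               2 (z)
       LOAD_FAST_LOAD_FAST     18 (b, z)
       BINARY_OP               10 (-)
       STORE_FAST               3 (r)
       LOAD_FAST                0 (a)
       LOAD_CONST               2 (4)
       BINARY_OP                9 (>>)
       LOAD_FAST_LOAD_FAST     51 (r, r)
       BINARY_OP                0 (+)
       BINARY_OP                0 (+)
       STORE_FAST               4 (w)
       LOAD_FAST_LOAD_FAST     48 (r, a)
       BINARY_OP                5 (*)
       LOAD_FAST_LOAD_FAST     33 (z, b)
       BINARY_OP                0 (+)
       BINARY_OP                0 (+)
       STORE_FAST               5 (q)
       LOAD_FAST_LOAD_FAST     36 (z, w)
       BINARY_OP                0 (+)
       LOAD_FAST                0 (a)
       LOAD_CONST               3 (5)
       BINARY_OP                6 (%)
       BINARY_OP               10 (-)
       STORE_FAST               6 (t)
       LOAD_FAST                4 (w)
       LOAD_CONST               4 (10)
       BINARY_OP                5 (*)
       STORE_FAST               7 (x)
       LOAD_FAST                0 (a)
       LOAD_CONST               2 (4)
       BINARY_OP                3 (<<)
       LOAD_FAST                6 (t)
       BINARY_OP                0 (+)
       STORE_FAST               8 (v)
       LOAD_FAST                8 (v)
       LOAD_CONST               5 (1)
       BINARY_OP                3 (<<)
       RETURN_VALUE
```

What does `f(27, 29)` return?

LOAD_CONST → push 7. Stack: [7]
LOAD_FAST a → push 27. Stack: [7, 27]
BINARY_OP % → 7 % 27 = 7. Stack: [7]
LOAD_FAST b → push 29. Stack: [7, 29]
BINARY_OP // → 7 // 29 = 0. Stack: [0]
STORE_FAST z → z=0. Stack: []
LOAD_FAST_LOAD_FAST b,z → push 29,0. Stack: [29, 0]
BINARY_OP - → 29 - 0 = 29. Stack: [29]
STORE_FAST r → r=29. Stack: []
LOAD_FAST a → push 27. Stack: [27]
LOAD_CONST → push 4. Stack: [27, 4]
BINARY_OP >> → 27 >> 4 = 1. Stack: [1]
LOAD_FAST_LOAD_FAST r,r → push 29,29. Stack: [1, 29, 29]
BINARY_OP + → 29 + 29 = 58. Stack: [1, 58]
BINARY_OP + → 1 + 58 = 59. Stack: [59]
STORE_FAST w → w=59. Stack: []
LOAD_FAST_LOAD_FAST r,a → push 29,27. Stack: [29, 27]
BINARY_OP * → 29 * 27 = 783. Stack: [783]
LOAD_FAST_LOAD_FAST z,b → push 0,29. Stack: [783, 0, 29]
BINARY_OP + → 0 + 29 = 29. Stack: [783, 29]
BINARY_OP + → 783 + 29 = 812. Stack: [812]
STORE_FAST q → q=812. Stack: []
LOAD_FAST_LOAD_FAST z,w → push 0,59. Stack: [0, 59]
BINARY_OP + → 0 + 59 = 59. Stack: [59]
LOAD_FAST a → push 27. Stack: [59, 27]
LOAD_CONST → push 5. Stack: [59, 27, 5]
BINARY_OP % → 27 % 5 = 2. Stack: [59, 2]
BINARY_OP - → 59 - 2 = 57. Stack: [57]
STORE_FAST t → t=57. Stack: []
LOAD_FAST w → push 59. Stack: [59]
LOAD_CONST → push 10. Stack: [59, 10]
BINARY_OP * → 59 * 10 = 590. Stack: [590]
STORE_FAST x → x=590. Stack: []
LOAD_FAST a → push 27. Stack: [27]
LOAD_CONST → push 4. Stack: [27, 4]
BINARY_OP << → 27 << 4 = 432. Stack: [432]
LOAD_FAST t → push 57. Stack: [432, 57]
BINARY_OP + → 432 + 57 = 489. Stack: [489]
STORE_FAST v → v=489. Stack: []
LOAD_FAST v → push 489. Stack: [489]
LOAD_CONST → push 1. Stack: [489, 1]
BINARY_OP << → 489 << 1 = 978. Stack: [978]
RETURN_VALUE → return 978.

978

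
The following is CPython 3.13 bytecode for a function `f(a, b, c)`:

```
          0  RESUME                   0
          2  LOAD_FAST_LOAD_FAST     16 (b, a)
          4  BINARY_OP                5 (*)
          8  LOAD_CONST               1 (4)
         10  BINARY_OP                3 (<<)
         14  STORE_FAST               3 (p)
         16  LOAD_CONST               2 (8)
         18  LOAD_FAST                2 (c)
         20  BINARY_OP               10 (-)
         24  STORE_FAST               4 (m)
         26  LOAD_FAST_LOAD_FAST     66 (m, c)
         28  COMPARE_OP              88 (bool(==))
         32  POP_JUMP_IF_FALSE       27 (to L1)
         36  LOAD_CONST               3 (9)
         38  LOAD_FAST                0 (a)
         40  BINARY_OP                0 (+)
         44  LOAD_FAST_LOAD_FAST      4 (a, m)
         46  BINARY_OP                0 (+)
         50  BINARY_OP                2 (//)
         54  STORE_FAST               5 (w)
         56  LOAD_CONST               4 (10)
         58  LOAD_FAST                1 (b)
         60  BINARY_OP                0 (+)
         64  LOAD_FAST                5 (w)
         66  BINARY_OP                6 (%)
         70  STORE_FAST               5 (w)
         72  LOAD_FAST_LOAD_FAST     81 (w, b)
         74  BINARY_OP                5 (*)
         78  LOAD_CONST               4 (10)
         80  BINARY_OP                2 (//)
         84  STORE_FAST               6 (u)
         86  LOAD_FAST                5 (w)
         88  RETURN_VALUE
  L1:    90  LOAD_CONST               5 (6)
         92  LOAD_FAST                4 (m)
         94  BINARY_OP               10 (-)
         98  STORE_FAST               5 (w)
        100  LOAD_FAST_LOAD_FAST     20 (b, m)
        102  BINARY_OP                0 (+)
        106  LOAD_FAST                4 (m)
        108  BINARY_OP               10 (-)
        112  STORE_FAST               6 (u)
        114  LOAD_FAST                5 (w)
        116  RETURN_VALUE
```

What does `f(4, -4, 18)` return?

LOAD_FAST_LOAD_FAST b,a → push -4,4. Stack: [-4, 4]
BINARY_OP * → -4 * 4 = -16. Stack: [-16]
LOAD_CONST → push 4. Stack: [-16, 4]
BINARY_OP << → -16 << 4 = -256. Stack: [-256]
STORE_FAST p → p=-256. Stack: []
LOAD_CONST → push 8. Stack: [8]
LOAD_FAST c → push 18. Stack: [8, 18]
BINARY_OP - → 8 - 18 = -10. Stack: [-10]
STORE_FAST m → m=-10. Stack: []
LOAD_FAST_LOAD_FAST m,c → push -10,18. Stack: [-10, 18]
COMPARE_OP bool(==) → -10 vs 18 = False. Stack: [False]
POP_JUMP_IF_FALSE → pop False; jump. Stack: []
LOAD_CONST → push 6. Stack: [6]
LOAD_FAST m → push -10. Stack: [6, -10]
BINARY_OP - → 6 - -10 = 16. Stack: [16]
STORE_FAST w → w=16. Stack: []
LOAD_FAST_LOAD_FAST b,m → push -4,-10. Stack: [-4, -10]
BINARY_OP + → -4 + -10 = -14. Stack: [-14]
LOAD_FAST m → push -10. Stack: [-14, -10]
BINARY_OP - → -14 - -10 = -4. Stack: [-4]
STORE_FAST u → u=-4. Stack: []
LOAD_FAST w → push 16. Stack: [16]
RETURN_VALUE → return 16.

16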